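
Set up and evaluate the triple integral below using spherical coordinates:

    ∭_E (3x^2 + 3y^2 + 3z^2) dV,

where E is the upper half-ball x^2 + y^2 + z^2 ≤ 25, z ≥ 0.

In spherical coordinates, x = ρ sin(φ) cos(θ), y = ρ sin(φ) sin(θ), z = ρ cos(φ), and dV = ρ^2 sin(φ) dρ dφ dθ.

The integrand becomes 3ρ^2, so

    ∭_E (3x^2 + 3y^2 + 3z^2) dV = ∫_{0}^{2π} ∫_{0}^{π/2} ∫_{0}^{5} (3ρ^2) · ρ^2 sin(φ) dρ dφ dθ.

Inner (ρ): 1875sin(φ).
Middle (φ): 1875.
Outer (θ): 3750π.

Therefore the triple integral equals 3750π.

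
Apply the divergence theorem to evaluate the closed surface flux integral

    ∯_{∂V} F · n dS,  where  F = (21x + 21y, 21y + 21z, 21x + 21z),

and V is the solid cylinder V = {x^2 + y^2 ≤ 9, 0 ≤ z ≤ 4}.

By the divergence theorem,

    ∯_{∂V} F · n dS = ∭_V (∇ · F) dV.

Compute the divergence:
    ∇ · F = ∂F_x/∂x + ∂F_y/∂y + ∂F_z/∂z = 21 + 21 + 21 = 63.

In cylindrical coordinates, x = r cos(θ), y = r sin(θ), z = z, dV = r dr dθ dz, with 0 ≤ r ≤ 3, 0 ≤ θ ≤ 2π, 0 ≤ z ≤ 4.

The integrand, after substitution and multiplying by the volume element, becomes (63) · r, so

    ∭_V (∇·F) dV = ∫_0^{2π} ∫_0^{3} ∫_0^{4} (63) · r dz dr dθ.

Inner (z from 0 to 4): 252r.
Middle (r from 0 to 3): 1134.
Outer (θ from 0 to 2π): 2268π.

Therefore ∯_{∂V} F · n dS = 2268π.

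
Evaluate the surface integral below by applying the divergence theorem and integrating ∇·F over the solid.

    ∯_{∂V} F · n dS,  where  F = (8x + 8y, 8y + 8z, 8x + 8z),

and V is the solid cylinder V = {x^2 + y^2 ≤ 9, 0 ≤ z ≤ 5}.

By the divergence theorem,

    ∯_{∂V} F · n dS = ∭_V (∇ · F) dV.

Compute the divergence:
    ∇ · F = ∂F_x/∂x + ∂F_y/∂y + ∂F_z/∂z = 8 + 8 + 8 = 24.

In cylindrical coordinates, x = r cos(θ), y = r sin(θ), z = z, dV = r dr dθ dz, with 0 ≤ r ≤ 3, 0 ≤ θ ≤ 2π, 0 ≤ z ≤ 5.

The integrand, after substitution and multiplying by the volume element, becomes (24) · r, so

    ∭_V (∇·F) dV = ∫_0^{2π} ∫_0^{3} ∫_0^{5} (24) · r dz dr dθ.

Inner (z from 0 to 5): 120r.
Middle (r from 0 to 3): 540.
Outer (θ from 0 to 2π): 1080π.

Therefore ∯_{∂V} F · n dS = 1080π.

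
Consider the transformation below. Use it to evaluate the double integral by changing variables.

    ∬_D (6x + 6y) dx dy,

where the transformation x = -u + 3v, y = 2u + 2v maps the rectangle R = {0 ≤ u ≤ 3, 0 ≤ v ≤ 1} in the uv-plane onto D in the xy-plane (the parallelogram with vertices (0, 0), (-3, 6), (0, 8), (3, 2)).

Compute the Jacobian determinant of (x, y) with respect to (u, v):

    ∂(x,y)/∂(u,v) = | -1  3 | = (-1)(2) - (3)(2) = -8.
                   | 2  2 |

Its absolute value is |J| = 8 (the area scaling factor).

Substituting x = -u + 3v, y = 2u + 2v into the integrand,

    6x + 6y → 6u + 30v,

so the integral becomes

    ∬_R (6u + 30v) · |J| du dv = ∫_0^3 ∫_0^1 (48u + 240v) dv du.

Inner (v): 48u + 120.
Outer (u): 576.

Therefore ∬_D (6x + 6y) dx dy = 576.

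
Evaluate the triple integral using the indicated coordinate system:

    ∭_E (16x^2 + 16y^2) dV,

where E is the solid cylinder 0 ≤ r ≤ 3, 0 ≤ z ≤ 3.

In cylindrical coordinates, x = r cos(θ), y = r sin(θ), z = z, and dV = r dr dθ dz.

The integrand becomes 16r^2, so

    ∭_E (16x^2 + 16y^2) dV = ∫_{0}^{2π} ∫_{0}^{3} ∫_{0}^{3} (16r^2) · r dz dr dθ.

Inner (z): 48r^3.
Middle (r from 0 to 3): 972.
Outer (θ): 1944π.

Therefore the triple integral equals 1944π.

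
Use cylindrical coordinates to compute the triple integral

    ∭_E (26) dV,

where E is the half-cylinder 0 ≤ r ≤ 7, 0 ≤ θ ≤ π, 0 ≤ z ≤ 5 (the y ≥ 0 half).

In cylindrical coordinates, x = r cos(θ), y = r sin(θ), z = z, and dV = r dr dθ dz.

The integrand becomes 26, so

    ∭_E (26) dV = ∫_{0}^{π} ∫_{0}^{7} ∫_{0}^{5} (26) · r dz dr dθ.

Inner (z): 130r.
Middle (r from 0 to 7): 3185.
Outer (θ): 3185π.

Therefore the triple integral equals 3185π.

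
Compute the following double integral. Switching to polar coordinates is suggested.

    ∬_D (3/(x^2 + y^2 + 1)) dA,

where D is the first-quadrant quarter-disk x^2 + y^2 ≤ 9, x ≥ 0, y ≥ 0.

The region D is 0 ≤ r ≤ 3, 0 ≤ θ ≤ π/2 in polar coordinates, where x = r cos(θ), y = r sin(θ), and dA = r dr dθ.

Under the substitution, the integrand becomes 3/(r^2 + 1), so

    ∬_D (3/(x^2 + y^2 + 1)) dA = ∫_{0}^{π/2} ∫_{0}^{3} (3/(r^2 + 1)) · r dr dθ.

Inner integral (in r): ∫_{0}^{3} (3/(r^2 + 1)) · r dr = 3log(10)/2.

Outer integral (in θ): ∫_{0}^{π/2} (3log(10)/2) dθ = 3π log(10)/4.

Therefore ∬_D (3/(x^2 + y^2 + 1)) dA = 3π log(10)/4.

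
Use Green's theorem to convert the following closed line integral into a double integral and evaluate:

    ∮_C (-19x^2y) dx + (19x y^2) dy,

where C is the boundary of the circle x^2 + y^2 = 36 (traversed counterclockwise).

Green's theorem converts the closed line integral into a double integral over the enclosed region D:

    ∮_C P dx + Q dy = ∬_D (∂Q/∂x - ∂P/∂y) dA.

Here P = -19x^2y, Q = 19x y^2, so

    ∂Q/∂x = 19y^2,    ∂P/∂y = -19x^2,
    ∂Q/∂x - ∂P/∂y = 19x^2 + 19y^2.

D is the region x^2 + y^2 ≤ 36. Evaluating the double integral:

In polar coordinates (x = r cos θ, y = r sin θ, dA = r dr dθ) the integrand becomes 19r^2, so

    ∬_D (19x^2 + 19y^2) dA = ∫_0^{2π} ∫_0^{6} (19r^2) · r dr dθ.

Inner (r from 0 to 6): 6156.
Outer (θ from 0 to 2π): 12312π.

Therefore ∮_C P dx + Q dy = 12312π.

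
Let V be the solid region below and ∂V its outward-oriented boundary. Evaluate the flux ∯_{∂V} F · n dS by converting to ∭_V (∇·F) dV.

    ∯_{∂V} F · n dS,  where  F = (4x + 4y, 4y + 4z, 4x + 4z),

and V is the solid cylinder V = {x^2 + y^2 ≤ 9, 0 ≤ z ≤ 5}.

By the divergence theorem,

    ∯_{∂V} F · n dS = ∭_V (∇ · F) dV.

Compute the divergence:
    ∇ · F = ∂F_x/∂x + ∂F_y/∂y + ∂F_z/∂z = 4 + 4 + 4 = 12.

In cylindrical coordinates, x = r cos(θ), y = r sin(θ), z = z, dV = r dr dθ dz, with 0 ≤ r ≤ 3, 0 ≤ θ ≤ 2π, 0 ≤ z ≤ 5.

The integrand, after substitution and multiplying by the volume element, becomes (12) · r, so

    ∭_V (∇·F) dV = ∫_0^{2π} ∫_0^{3} ∫_0^{5} (12) · r dz dr dθ.

Inner (z from 0 to 5): 60r.
Middle (r from 0 to 3): 270.
Outer (θ from 0 to 2π): 540π.

Therefore ∯_{∂V} F · n dS = 540π.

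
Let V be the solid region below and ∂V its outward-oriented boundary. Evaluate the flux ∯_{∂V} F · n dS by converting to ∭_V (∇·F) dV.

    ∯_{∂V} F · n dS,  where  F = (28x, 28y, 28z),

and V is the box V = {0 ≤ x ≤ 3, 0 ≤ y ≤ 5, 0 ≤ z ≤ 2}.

By the divergence theorem,

    ∯_{∂V} F · n dS = ∭_V (∇ · F) dV.

Compute the divergence:
    ∇ · F = ∂F_x/∂x + ∂F_y/∂y + ∂F_z/∂z = 28 + 28 + 28 = 84.

V is a rectangular box, so dV = dx dy dz with 0 ≤ x ≤ 3, 0 ≤ y ≤ 5, 0 ≤ z ≤ 2.

Integrate (84) over V as an iterated integral:

    ∭_V (∇·F) dV = ∫_0^{3} ∫_0^{5} ∫_0^{2} (84) dz dy dx.

Inner (z from 0 to 2): 168.
Middle (y from 0 to 5): 840.
Outer (x from 0 to 3): 2520.

Therefore ∯_{∂V} F · n dS = 2520.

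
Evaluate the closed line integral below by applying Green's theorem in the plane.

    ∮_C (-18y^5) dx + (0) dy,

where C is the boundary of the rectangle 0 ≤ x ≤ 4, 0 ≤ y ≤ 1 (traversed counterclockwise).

Green's theorem converts the closed line integral into a double integral over the enclosed region D:

    ∮_C P dx + Q dy = ∬_D (∂Q/∂x - ∂P/∂y) dA.

Here P = -18y^5, Q = 0, so

    ∂Q/∂x = 0,    ∂P/∂y = -90y^4,
    ∂Q/∂x - ∂P/∂y = 90y^4.

D is the region 0 ≤ x ≤ 4, 0 ≤ y ≤ 1. Evaluating the double integral:

    ∬_D (90y^4) dA = ∫_0^{4} ∫_0^{1} (90y^4) dy dx.

Inner (y from 0 to 1): 18.
Outer (x from 0 to 4): 72.

Therefore ∮_C P dx + Q dy = 72.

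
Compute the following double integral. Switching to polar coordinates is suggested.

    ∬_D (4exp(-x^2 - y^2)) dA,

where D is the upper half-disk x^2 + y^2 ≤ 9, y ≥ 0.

The region D is 0 ≤ r ≤ 3, 0 ≤ θ ≤ π in polar coordinates, where x = r cos(θ), y = r sin(θ), and dA = r dr dθ.

Under the substitution, the integrand becomes 4exp(-r^2), so

    ∬_D (4exp(-x^2 - y^2)) dA = ∫_{0}^{π} ∫_{0}^{3} (4exp(-r^2)) · r dr dθ.

Inner integral (in r): ∫_{0}^{3} (4exp(-r^2)) · r dr = 2 - 2exp(-9).

Outer integral (in θ): ∫_{0}^{π} (2 - 2exp(-9)) dθ = -2π exp(-9) + 2π.

Therefore ∬_D (4exp(-x^2 - y^2)) dA = -2π exp(-9) + 2π.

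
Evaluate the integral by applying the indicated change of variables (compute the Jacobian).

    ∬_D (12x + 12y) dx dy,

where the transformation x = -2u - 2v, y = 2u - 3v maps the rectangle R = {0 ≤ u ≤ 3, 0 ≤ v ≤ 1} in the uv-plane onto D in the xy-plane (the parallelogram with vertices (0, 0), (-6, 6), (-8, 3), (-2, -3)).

Compute the Jacobian determinant of (x, y) with respect to (u, v):

    ∂(x,y)/∂(u,v) = | -2  -2 | = (-2)(-3) - (-2)(2) = 10.
                   | 2  -3 |

Its absolute value is |J| = 10 (the area scaling factor).

Substituting x = -2u - 2v, y = 2u - 3v into the integrand,

    12x + 12y → -60v,

so the integral becomes

    ∬_R (-60v) · |J| du dv = ∫_0^3 ∫_0^1 (-600v) dv du.

Inner (v): -300.
Outer (u): -900.

Therefore ∬_D (12x + 12y) dx dy = -900.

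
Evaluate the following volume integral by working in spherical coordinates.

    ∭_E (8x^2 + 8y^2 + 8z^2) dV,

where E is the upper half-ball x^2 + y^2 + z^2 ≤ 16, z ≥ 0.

In spherical coordinates, x = ρ sin(φ) cos(θ), y = ρ sin(φ) sin(θ), z = ρ cos(φ), and dV = ρ^2 sin(φ) dρ dφ dθ.

The integrand becomes 8ρ^2, so

    ∭_E (8x^2 + 8y^2 + 8z^2) dV = ∫_{0}^{2π} ∫_{0}^{π/2} ∫_{0}^{4} (8ρ^2) · ρ^2 sin(φ) dρ dφ dθ.

Inner (ρ): 8192sin(φ)/5.
Middle (φ): 8192/5.
Outer (θ): 16384π/5.

Therefore the triple integral equals 16384π/5.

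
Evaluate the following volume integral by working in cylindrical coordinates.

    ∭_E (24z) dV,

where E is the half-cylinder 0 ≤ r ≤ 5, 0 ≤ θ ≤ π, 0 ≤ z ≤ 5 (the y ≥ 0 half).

In cylindrical coordinates, x = r cos(θ), y = r sin(θ), z = z, and dV = r dr dθ dz.

The integrand becomes 24z, so

    ∭_E (24z) dV = ∫_{0}^{π} ∫_{0}^{5} ∫_{0}^{5} (24z) · r dz dr dθ.

Inner (z): 300r.
Middle (r from 0 to 5): 3750.
Outer (θ): 3750π.

Therefore the triple integral equals 3750π.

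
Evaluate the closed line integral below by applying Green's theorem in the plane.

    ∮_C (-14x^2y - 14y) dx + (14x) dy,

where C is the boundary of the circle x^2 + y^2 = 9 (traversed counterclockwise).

Green's theorem converts the closed line integral into a double integral over the enclosed region D:

    ∮_C P dx + Q dy = ∬_D (∂Q/∂x - ∂P/∂y) dA.

Here P = -14x^2y - 14y, Q = 14x, so

    ∂Q/∂x = 14,    ∂P/∂y = -14x^2 - 14,
    ∂Q/∂x - ∂P/∂y = 14x^2 + 28.

D is the region x^2 + y^2 ≤ 9. Evaluating the double integral:

In polar coordinates (x = r cos θ, y = r sin θ, dA = r dr dθ) the integrand becomes 14r^2cos(θ)^2 + 28, so

    ∬_D (14x^2 + 28) dA = ∫_0^{2π} ∫_0^{3} (14r^2cos(θ)^2 + 28) · r dr dθ.

Inner (r from 0 to 3): 567cos(θ)^2/2 + 126.
Outer (θ from 0 to 2π): 1071π/2.

Therefore ∮_C P dx + Q dy = 1071π/2.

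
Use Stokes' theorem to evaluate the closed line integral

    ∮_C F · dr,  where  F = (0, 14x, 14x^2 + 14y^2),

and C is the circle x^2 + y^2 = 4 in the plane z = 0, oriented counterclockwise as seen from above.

Let S be the flat disk x^2 + y^2 ≤ 4 in the plane z = 0, with upward unit normal n̂ = ẑ. By Stokes' theorem,

    ∮_C F · dr = ∬_S (∇ × F) · n̂ dS = ∬_D (curl F)_z dA,

where D is the disk x^2 + y^2 ≤ 4.

Compute the curl of F = (0, 14x, 14x^2 + 14y^2):
    (∇ × F)_x = ∂F_z/∂y - ∂F_y/∂z = 28y,
    (∇ × F)_y = ∂F_x/∂z - ∂F_z/∂x = -28x,
    (∇ × F)_z = ∂F_y/∂x - ∂F_x/∂y = 14.

On z = 0, (curl F)_z = 14.

Convert to polar (x = r cos θ, y = r sin θ, dA = r dr dθ); the integrand becomes 14, so

    ∬_D (curl F)_z dA = ∫_0^{2π} ∫_0^{2} (14) · r dr dθ.

Inner (r from 0 to 2): 28.
Outer (θ from 0 to 2π): 56π.

Therefore ∮_C F · dr = 56π.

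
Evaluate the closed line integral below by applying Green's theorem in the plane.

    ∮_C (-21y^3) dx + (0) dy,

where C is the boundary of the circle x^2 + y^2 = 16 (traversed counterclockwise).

Green's theorem converts the closed line integral into a double integral over the enclosed region D:

    ∮_C P dx + Q dy = ∬_D (∂Q/∂x - ∂P/∂y) dA.

Here P = -21y^3, Q = 0, so

    ∂Q/∂x = 0,    ∂P/∂y = -63y^2,
    ∂Q/∂x - ∂P/∂y = 63y^2.

D is the region x^2 + y^2 ≤ 16. Evaluating the double integral:

In polar coordinates (x = r cos θ, y = r sin θ, dA = r dr dθ) the integrand becomes 63r^2sin(θ)^2, so

    ∬_D (63y^2) dA = ∫_0^{2π} ∫_0^{4} (63r^2sin(θ)^2) · r dr dθ.

Inner (r from 0 to 4): 4032sin(θ)^2.
Outer (θ from 0 to 2π): 4032π.

Therefore ∮_C P dx + Q dy = 4032π.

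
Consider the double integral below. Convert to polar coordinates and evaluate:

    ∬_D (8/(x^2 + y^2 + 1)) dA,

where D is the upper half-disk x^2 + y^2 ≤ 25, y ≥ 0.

The region D is 0 ≤ r ≤ 5, 0 ≤ θ ≤ π in polar coordinates, where x = r cos(θ), y = r sin(θ), and dA = r dr dθ.

Under the substitution, the integrand becomes 8/(r^2 + 1), so

    ∬_D (8/(x^2 + y^2 + 1)) dA = ∫_{0}^{π} ∫_{0}^{5} (8/(r^2 + 1)) · r dr dθ.

Inner integral (in r): ∫_{0}^{5} (8/(r^2 + 1)) · r dr = log(456976).

Outer integral (in θ): ∫_{0}^{π} (log(456976)) dθ = log(456976^π).

Therefore ∬_D (8/(x^2 + y^2 + 1)) dA = log(456976^π).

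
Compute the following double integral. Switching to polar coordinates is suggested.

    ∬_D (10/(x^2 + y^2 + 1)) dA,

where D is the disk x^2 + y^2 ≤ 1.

The region D is 0 ≤ r ≤ 1, 0 ≤ θ ≤ 2π in polar coordinates, where x = r cos(θ), y = r sin(θ), and dA = r dr dθ.

Under the substitution, the integrand becomes 10/(r^2 + 1), so

    ∬_D (10/(x^2 + y^2 + 1)) dA = ∫_{0}^{2π} ∫_{0}^{1} (10/(r^2 + 1)) · r dr dθ.

Inner integral (in r): ∫_{0}^{1} (10/(r^2 + 1)) · r dr = log(32).

Outer integral (in θ): ∫_{0}^{2π} (log(32)) dθ = 10π log(2).

Therefore ∬_D (10/(x^2 + y^2 + 1)) dA = 10π log(2).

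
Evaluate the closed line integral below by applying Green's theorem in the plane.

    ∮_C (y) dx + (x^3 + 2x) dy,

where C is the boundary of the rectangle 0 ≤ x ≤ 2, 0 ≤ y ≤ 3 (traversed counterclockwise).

Green's theorem converts the closed line integral into a double integral over the enclosed region D:

    ∮_C P dx + Q dy = ∬_D (∂Q/∂x - ∂P/∂y) dA.

Here P = y, Q = x^3 + 2x, so

    ∂Q/∂x = 3x^2 + 2,    ∂P/∂y = 1,
    ∂Q/∂x - ∂P/∂y = 3x^2 + 1.

D is the region 0 ≤ x ≤ 2, 0 ≤ y ≤ 3. Evaluating the double integral:

    ∬_D (3x^2 + 1) dA = ∫_0^{2} ∫_0^{3} (3x^2 + 1) dy dx.

Inner (y from 0 to 3): 9x^2 + 3.
Outer (x from 0 to 2): 30.

Therefore ∮_C P dx + Q dy = 30.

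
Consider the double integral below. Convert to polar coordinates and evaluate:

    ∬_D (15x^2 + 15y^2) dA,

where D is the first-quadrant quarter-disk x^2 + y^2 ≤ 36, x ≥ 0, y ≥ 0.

The region D is 0 ≤ r ≤ 6, 0 ≤ θ ≤ π/2 in polar coordinates, where x = r cos(θ), y = r sin(θ), and dA = r dr dθ.

Under the substitution, the integrand becomes 15r^2, so

    ∬_D (15x^2 + 15y^2) dA = ∫_{0}^{π/2} ∫_{0}^{6} (15r^2) · r dr dθ.

Inner integral (in r): ∫_{0}^{6} (15r^2) · r dr = 4860.

Outer integral (in θ): ∫_{0}^{π/2} (4860) dθ = 2430π.

Therefore ∬_D (15x^2 + 15y^2) dA = 2430π.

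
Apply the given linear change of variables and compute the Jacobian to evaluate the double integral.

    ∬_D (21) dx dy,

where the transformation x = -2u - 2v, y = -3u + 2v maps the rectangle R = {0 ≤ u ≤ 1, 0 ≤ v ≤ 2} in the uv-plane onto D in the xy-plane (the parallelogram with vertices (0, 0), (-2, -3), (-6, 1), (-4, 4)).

Compute the Jacobian determinant of (x, y) with respect to (u, v):

    ∂(x,y)/∂(u,v) = | -2  -2 | = (-2)(2) - (-2)(-3) = -10.
                   | -3  2 |

Its absolute value is |J| = 10 (the area scaling factor).

Substituting x = -2u - 2v, y = -3u + 2v into the integrand,

    21 → 21,

so the integral becomes

    ∬_R (21) · |J| du dv = ∫_0^1 ∫_0^2 (210) dv du.

Inner (v): 420.
Outer (u): 420.

Therefore ∬_D (21) dx dy = 420.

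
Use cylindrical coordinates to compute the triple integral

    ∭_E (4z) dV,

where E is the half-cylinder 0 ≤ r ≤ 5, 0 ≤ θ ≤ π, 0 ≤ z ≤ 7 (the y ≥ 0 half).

In cylindrical coordinates, x = r cos(θ), y = r sin(θ), z = z, and dV = r dr dθ dz.

The integrand becomes 4z, so

    ∭_E (4z) dV = ∫_{0}^{π} ∫_{0}^{5} ∫_{0}^{7} (4z) · r dz dr dθ.

Inner (z): 98r.
Middle (r from 0 to 5): 1225.
Outer (θ): 1225π.

Therefore the triple integral equals 1225π.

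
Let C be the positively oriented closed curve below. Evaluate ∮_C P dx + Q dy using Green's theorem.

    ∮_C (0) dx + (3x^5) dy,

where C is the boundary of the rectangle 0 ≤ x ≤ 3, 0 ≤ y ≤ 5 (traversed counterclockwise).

Green's theorem converts the closed line integral into a double integral over the enclosed region D:

    ∮_C P dx + Q dy = ∬_D (∂Q/∂x - ∂P/∂y) dA.

Here P = 0, Q = 3x^5, so

    ∂Q/∂x = 15x^4,    ∂P/∂y = 0,
    ∂Q/∂x - ∂P/∂y = 15x^4.

D is the region 0 ≤ x ≤ 3, 0 ≤ y ≤ 5. Evaluating the double integral:

    ∬_D (15x^4) dA = ∫_0^{3} ∫_0^{5} (15x^4) dy dx.

Inner (y from 0 to 5): 75x^4.
Outer (x from 0 to 3): 3645.

Therefore ∮_C P dx + Q dy = 3645.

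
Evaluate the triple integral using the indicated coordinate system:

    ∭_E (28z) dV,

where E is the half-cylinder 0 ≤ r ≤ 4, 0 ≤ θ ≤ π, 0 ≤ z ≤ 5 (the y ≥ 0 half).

In cylindrical coordinates, x = r cos(θ), y = r sin(θ), z = z, and dV = r dr dθ dz.

The integrand becomes 28z, so

    ∭_E (28z) dV = ∫_{0}^{π} ∫_{0}^{4} ∫_{0}^{5} (28z) · r dz dr dθ.

Inner (z): 350r.
Middle (r from 0 to 4): 2800.
Outer (θ): 2800π.

Therefore the triple integral equals 2800π.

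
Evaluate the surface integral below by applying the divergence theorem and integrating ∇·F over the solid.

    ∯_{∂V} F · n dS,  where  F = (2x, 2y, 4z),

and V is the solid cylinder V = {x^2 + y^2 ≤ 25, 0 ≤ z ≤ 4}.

By the divergence theorem,

    ∯_{∂V} F · n dS = ∭_V (∇ · F) dV.

Compute the divergence:
    ∇ · F = ∂F_x/∂x + ∂F_y/∂y + ∂F_z/∂z = 2 + 2 + 4 = 8.

In cylindrical coordinates, x = r cos(θ), y = r sin(θ), z = z, dV = r dr dθ dz, with 0 ≤ r ≤ 5, 0 ≤ θ ≤ 2π, 0 ≤ z ≤ 4.

The integrand, after substitution and multiplying by the volume element, becomes (8) · r, so

    ∭_V (∇·F) dV = ∫_0^{2π} ∫_0^{5} ∫_0^{4} (8) · r dz dr dθ.

Inner (z from 0 to 4): 32r.
Middle (r from 0 to 5): 400.
Outer (θ from 0 to 2π): 800π.

Therefore ∯_{∂V} F · n dS = 800π.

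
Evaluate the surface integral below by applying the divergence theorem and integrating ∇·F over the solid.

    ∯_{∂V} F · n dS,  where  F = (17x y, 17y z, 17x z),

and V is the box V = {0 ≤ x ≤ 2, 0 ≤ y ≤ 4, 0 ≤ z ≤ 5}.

By the divergence theorem,

    ∯_{∂V} F · n dS = ∭_V (∇ · F) dV.

Compute the divergence:
    ∇ · F = ∂F_x/∂x + ∂F_y/∂y + ∂F_z/∂z = 17y + 17z + 17x = 17x + 17y + 17z.

V is a rectangular box, so dV = dx dy dz with 0 ≤ x ≤ 2, 0 ≤ y ≤ 4, 0 ≤ z ≤ 5.

Integrate (17x + 17y + 17z) over V as an iterated integral:

    ∭_V (∇·F) dV = ∫_0^{2} ∫_0^{4} ∫_0^{5} (17x + 17y + 17z) dz dy dx.

Inner (z from 0 to 5): 85x + 85y + 425/2.
Middle (y from 0 to 4): 340x + 1530.
Outer (x from 0 to 2): 3740.

Therefore ∯_{∂V} F · n dS = 3740.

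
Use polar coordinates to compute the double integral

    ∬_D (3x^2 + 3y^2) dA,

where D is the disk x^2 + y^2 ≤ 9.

The region D is 0 ≤ r ≤ 3, 0 ≤ θ ≤ 2π in polar coordinates, where x = r cos(θ), y = r sin(θ), and dA = r dr dθ.

Under the substitution, the integrand becomes 3r^2, so

    ∬_D (3x^2 + 3y^2) dA = ∫_{0}^{2π} ∫_{0}^{3} (3r^2) · r dr dθ.

Inner integral (in r): ∫_{0}^{3} (3r^2) · r dr = 243/4.

Outer integral (in θ): ∫_{0}^{2π} (243/4) dθ = 243π/2.

Therefore ∬_D (3x^2 + 3y^2) dA = 243π/2.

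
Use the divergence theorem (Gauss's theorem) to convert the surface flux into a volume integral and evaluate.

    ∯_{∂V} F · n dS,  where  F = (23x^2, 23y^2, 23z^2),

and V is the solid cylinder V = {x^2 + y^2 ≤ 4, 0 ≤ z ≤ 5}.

By the divergence theorem,

    ∯_{∂V} F · n dS = ∭_V (∇ · F) dV.

Compute the divergence:
    ∇ · F = ∂F_x/∂x + ∂F_y/∂y + ∂F_z/∂z = 46x + 46y + 46z.

In cylindrical coordinates, x = r cos(θ), y = r sin(θ), z = z, dV = r dr dθ dz, with 0 ≤ r ≤ 2, 0 ≤ θ ≤ 2π, 0 ≤ z ≤ 5.

The integrand, after substitution and multiplying by the volume element, becomes (46sqrt(2)r sin(θ + π/4) + 46z) · r, so

    ∭_V (∇·F) dV = ∫_0^{2π} ∫_0^{2} ∫_0^{5} (46sqrt(2)r sin(θ + π/4) + 46z) · r dz dr dθ.

Inner (z from 0 to 5): 115r (2sqrt(2)r sin(θ + π/4) + 5).
Middle (r from 0 to 2): 1840sqrt(2)sin(θ + π/4)/3 + 1150.
Outer (θ from 0 to 2π): 2300π.

Therefore ∯_{∂V} F · n dS = 2300π.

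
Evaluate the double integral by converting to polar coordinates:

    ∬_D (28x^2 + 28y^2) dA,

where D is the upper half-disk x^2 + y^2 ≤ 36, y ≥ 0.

The region D is 0 ≤ r ≤ 6, 0 ≤ θ ≤ π in polar coordinates, where x = r cos(θ), y = r sin(θ), and dA = r dr dθ.

Under the substitution, the integrand becomes 28r^2, so

    ∬_D (28x^2 + 28y^2) dA = ∫_{0}^{π} ∫_{0}^{6} (28r^2) · r dr dθ.

Inner integral (in r): ∫_{0}^{6} (28r^2) · r dr = 9072.

Outer integral (in θ): ∫_{0}^{π} (9072) dθ = 9072π.

Therefore ∬_D (28x^2 + 28y^2) dA = 9072π.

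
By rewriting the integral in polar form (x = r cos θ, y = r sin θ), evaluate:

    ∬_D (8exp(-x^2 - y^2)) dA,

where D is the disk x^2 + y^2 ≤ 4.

The region D is 0 ≤ r ≤ 2, 0 ≤ θ ≤ 2π in polar coordinates, where x = r cos(θ), y = r sin(θ), and dA = r dr dθ.

Under the substitution, the integrand becomes 8exp(-r^2), so

    ∬_D (8exp(-x^2 - y^2)) dA = ∫_{0}^{2π} ∫_{0}^{2} (8exp(-r^2)) · r dr dθ.

Inner integral (in r): ∫_{0}^{2} (8exp(-r^2)) · r dr = 4 - 4exp(-4).

Outer integral (in θ): ∫_{0}^{2π} (4 - 4exp(-4)) dθ = -8π exp(-4) + 8π.

Therefore ∬_D (8exp(-x^2 - y^2)) dA = -8π exp(-4) + 8π.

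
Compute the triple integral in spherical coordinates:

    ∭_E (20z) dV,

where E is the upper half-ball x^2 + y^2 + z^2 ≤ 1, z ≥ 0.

In spherical coordinates, x = ρ sin(φ) cos(θ), y = ρ sin(φ) sin(θ), z = ρ cos(φ), and dV = ρ^2 sin(φ) dρ dφ dθ.

The integrand becomes 20ρ cos(φ), so

    ∭_E (20z) dV = ∫_{0}^{2π} ∫_{0}^{π/2} ∫_{0}^{1} (20ρ cos(φ)) · ρ^2 sin(φ) dρ dφ dθ.

Inner (ρ): 5sin(2φ)/2.
Middle (φ): 5/2.
Outer (θ): 5π.

Therefore the triple integral equals 5π.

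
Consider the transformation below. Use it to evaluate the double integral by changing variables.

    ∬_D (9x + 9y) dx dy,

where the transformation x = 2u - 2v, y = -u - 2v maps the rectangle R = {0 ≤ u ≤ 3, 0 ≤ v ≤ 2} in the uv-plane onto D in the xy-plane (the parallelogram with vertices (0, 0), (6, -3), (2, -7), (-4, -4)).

Compute the Jacobian determinant of (x, y) with respect to (u, v):

    ∂(x,y)/∂(u,v) = | 2  -2 | = (2)(-2) - (-2)(-1) = -6.
                   | -1  -2 |

Its absolute value is |J| = 6 (the area scaling factor).

Substituting x = 2u - 2v, y = -u - 2v into the integrand,

    9x + 9y → 9u - 36v,

so the integral becomes

    ∬_R (9u - 36v) · |J| du dv = ∫_0^3 ∫_0^2 (54u - 216v) dv du.

Inner (v): 108u - 432.
Outer (u): -810.

Therefore ∬_D (9x + 9y) dx dy = -810.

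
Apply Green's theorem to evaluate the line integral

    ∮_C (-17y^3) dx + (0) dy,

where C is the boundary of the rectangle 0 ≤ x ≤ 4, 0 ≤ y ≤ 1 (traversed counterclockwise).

Green's theorem converts the closed line integral into a double integral over the enclosed region D:

    ∮_C P dx + Q dy = ∬_D (∂Q/∂x - ∂P/∂y) dA.

Here P = -17y^3, Q = 0, so

    ∂Q/∂x = 0,    ∂P/∂y = -51y^2,
    ∂Q/∂x - ∂P/∂y = 51y^2.

D is the region 0 ≤ x ≤ 4, 0 ≤ y ≤ 1. Evaluating the double integral:

    ∬_D (51y^2) dA = ∫_0^{4} ∫_0^{1} (51y^2) dy dx.

Inner (y from 0 to 1): 17.
Outer (x from 0 to 4): 68.

Therefore ∮_C P dx + Q dy = 68.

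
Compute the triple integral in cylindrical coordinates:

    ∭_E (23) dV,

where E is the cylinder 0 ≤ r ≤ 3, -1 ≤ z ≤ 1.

In cylindrical coordinates, x = r cos(θ), y = r sin(θ), z = z, and dV = r dr dθ dz.

The integrand becomes 23, so

    ∭_E (23) dV = ∫_{0}^{2π} ∫_{0}^{3} ∫_{-1}^{1} (23) · r dz dr dθ.

Inner (z): 46r.
Middle (r from 0 to 3): 207.
Outer (θ): 414π.

Therefore the triple integral equals 414π.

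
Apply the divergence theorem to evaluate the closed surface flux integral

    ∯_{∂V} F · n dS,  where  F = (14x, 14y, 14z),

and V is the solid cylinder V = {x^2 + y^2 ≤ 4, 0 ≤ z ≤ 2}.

By the divergence theorem,

    ∯_{∂V} F · n dS = ∭_V (∇ · F) dV.

Compute the divergence:
    ∇ · F = ∂F_x/∂x + ∂F_y/∂y + ∂F_z/∂z = 14 + 14 + 14 = 42.

In cylindrical coordinates, x = r cos(θ), y = r sin(θ), z = z, dV = r dr dθ dz, with 0 ≤ r ≤ 2, 0 ≤ θ ≤ 2π, 0 ≤ z ≤ 2.

The integrand, after substitution and multiplying by the volume element, becomes (42) · r, so

    ∭_V (∇·F) dV = ∫_0^{2π} ∫_0^{2} ∫_0^{2} (42) · r dz dr dθ.

Inner (z from 0 to 2): 84r.
Middle (r from 0 to 2): 168.
Outer (θ from 0 to 2π): 336π.

Therefore ∯_{∂V} F · n dS = 336π.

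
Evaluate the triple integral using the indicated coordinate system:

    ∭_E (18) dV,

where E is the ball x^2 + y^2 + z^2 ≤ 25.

In spherical coordinates, x = ρ sin(φ) cos(θ), y = ρ sin(φ) sin(θ), z = ρ cos(φ), and dV = ρ^2 sin(φ) dρ dφ dθ.

The integrand becomes 18, so

    ∭_E (18) dV = ∫_{0}^{2π} ∫_{0}^{π} ∫_{0}^{5} (18) · ρ^2 sin(φ) dρ dφ dθ.

Inner (ρ): 750sin(φ).
Middle (φ): 1500.
Outer (θ): 3000π.

Therefore the triple integral equals 3000π.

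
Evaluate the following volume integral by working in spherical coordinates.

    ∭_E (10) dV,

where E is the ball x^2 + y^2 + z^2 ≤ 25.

In spherical coordinates, x = ρ sin(φ) cos(θ), y = ρ sin(φ) sin(θ), z = ρ cos(φ), and dV = ρ^2 sin(φ) dρ dφ dθ.

The integrand becomes 10, so

    ∭_E (10) dV = ∫_{0}^{2π} ∫_{0}^{π} ∫_{0}^{5} (10) · ρ^2 sin(φ) dρ dφ dθ.

Inner (ρ): 1250sin(φ)/3.
Middle (φ): 2500/3.
Outer (θ): 5000π/3.

Therefore the triple integral equals 5000π/3.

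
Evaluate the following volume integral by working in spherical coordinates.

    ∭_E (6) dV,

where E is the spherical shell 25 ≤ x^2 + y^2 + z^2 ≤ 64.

In spherical coordinates, x = ρ sin(φ) cos(θ), y = ρ sin(φ) sin(θ), z = ρ cos(φ), and dV = ρ^2 sin(φ) dρ dφ dθ.

The integrand becomes 6, so

    ∭_E (6) dV = ∫_{0}^{2π} ∫_{0}^{π} ∫_{5}^{8} (6) · ρ^2 sin(φ) dρ dφ dθ.

Inner (ρ): 774sin(φ).
Middle (φ): 1548.
Outer (θ): 3096π.

Therefore the triple integral equals 3096π.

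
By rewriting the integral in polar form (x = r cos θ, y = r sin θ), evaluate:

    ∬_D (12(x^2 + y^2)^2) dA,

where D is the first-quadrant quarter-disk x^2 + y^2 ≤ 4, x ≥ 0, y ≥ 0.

The region D is 0 ≤ r ≤ 2, 0 ≤ θ ≤ π/2 in polar coordinates, where x = r cos(θ), y = r sin(θ), and dA = r dr dθ.

Under the substitution, the integrand becomes 12r^4, so

    ∬_D (12(x^2 + y^2)^2) dA = ∫_{0}^{π/2} ∫_{0}^{2} (12r^4) · r dr dθ.

Inner integral (in r): ∫_{0}^{2} (12r^4) · r dr = 128.

Outer integral (in θ): ∫_{0}^{π/2} (128) dθ = 64π.

Therefore ∬_D (12(x^2 + y^2)^2) dA = 64π.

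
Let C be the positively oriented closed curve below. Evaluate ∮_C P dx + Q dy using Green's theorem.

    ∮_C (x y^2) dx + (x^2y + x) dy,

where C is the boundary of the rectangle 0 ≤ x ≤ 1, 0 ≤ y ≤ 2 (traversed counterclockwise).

Green's theorem converts the closed line integral into a double integral over the enclosed region D:

    ∮_C P dx + Q dy = ∬_D (∂Q/∂x - ∂P/∂y) dA.

Here P = x y^2, Q = x^2y + x, so

    ∂Q/∂x = 2x y + 1,    ∂P/∂y = 2x y,
    ∂Q/∂x - ∂P/∂y = 1.

D is the region 0 ≤ x ≤ 1, 0 ≤ y ≤ 2. Evaluating the double integral:

    ∬_D (1) dA = ∫_0^{1} ∫_0^{2} (1) dy dx.

Inner (y from 0 to 2): 2.
Outer (x from 0 to 1): 2.

Therefore ∮_C P dx + Q dy = 2.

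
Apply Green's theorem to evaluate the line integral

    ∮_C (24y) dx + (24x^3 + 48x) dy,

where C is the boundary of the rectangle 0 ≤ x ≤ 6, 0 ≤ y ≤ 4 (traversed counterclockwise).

Green's theorem converts the closed line integral into a double integral over the enclosed region D:

    ∮_C P dx + Q dy = ∬_D (∂Q/∂x - ∂P/∂y) dA.

Here P = 24y, Q = 24x^3 + 48x, so

    ∂Q/∂x = 72x^2 + 48,    ∂P/∂y = 24,
    ∂Q/∂x - ∂P/∂y = 72x^2 + 24.

D is the region 0 ≤ x ≤ 6, 0 ≤ y ≤ 4. Evaluating the double integral:

    ∬_D (72x^2 + 24) dA = ∫_0^{6} ∫_0^{4} (72x^2 + 24) dy dx.

Inner (y from 0 to 4): 288x^2 + 96.
Outer (x from 0 to 6): 21312.

Therefore ∮_C P dx + Q dy = 21312.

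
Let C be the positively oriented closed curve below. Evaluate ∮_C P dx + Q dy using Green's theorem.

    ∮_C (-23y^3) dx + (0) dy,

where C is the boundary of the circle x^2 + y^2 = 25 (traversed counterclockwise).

Green's theorem converts the closed line integral into a double integral over the enclosed region D:

    ∮_C P dx + Q dy = ∬_D (∂Q/∂x - ∂P/∂y) dA.

Here P = -23y^3, Q = 0, so

    ∂Q/∂x = 0,    ∂P/∂y = -69y^2,
    ∂Q/∂x - ∂P/∂y = 69y^2.

D is the region x^2 + y^2 ≤ 25. Evaluating the double integral:

In polar coordinates (x = r cos θ, y = r sin θ, dA = r dr dθ) the integrand becomes 69r^2sin(θ)^2, so

    ∬_D (69y^2) dA = ∫_0^{2π} ∫_0^{5} (69r^2sin(θ)^2) · r dr dθ.

Inner (r from 0 to 5): 43125sin(θ)^2/4.
Outer (θ from 0 to 2π): 43125π/4.

Therefore ∮_C P dx + Q dy = 43125π/4.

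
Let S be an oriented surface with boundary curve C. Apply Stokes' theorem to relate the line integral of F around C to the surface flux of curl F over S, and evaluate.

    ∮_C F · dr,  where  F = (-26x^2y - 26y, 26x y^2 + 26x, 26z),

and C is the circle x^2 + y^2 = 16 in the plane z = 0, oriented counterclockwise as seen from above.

Let S be the flat disk x^2 + y^2 ≤ 16 in the plane z = 0, with upward unit normal n̂ = ẑ. By Stokes' theorem,

    ∮_C F · dr = ∬_S (∇ × F) · n̂ dS = ∬_D (curl F)_z dA,

where D is the disk x^2 + y^2 ≤ 16.

Compute the curl of F = (-26x^2y - 26y, 26x y^2 + 26x, 26z):
    (∇ × F)_x = ∂F_z/∂y - ∂F_y/∂z = 0,
    (∇ × F)_y = ∂F_x/∂z - ∂F_z/∂x = 0,
    (∇ × F)_z = ∂F_y/∂x - ∂F_x/∂y = 26x^2 + 26y^2 + 52.

On z = 0, (curl F)_z = 26x^2 + 26y^2 + 52.

Convert to polar (x = r cos θ, y = r sin θ, dA = r dr dθ); the integrand becomes 26r^2 + 52, so

    ∬_D (curl F)_z dA = ∫_0^{2π} ∫_0^{4} (26r^2 + 52) · r dr dθ.

Inner (r from 0 to 4): 2080.
Outer (θ from 0 to 2π): 4160π.

Therefore ∮_C F · dr = 4160π.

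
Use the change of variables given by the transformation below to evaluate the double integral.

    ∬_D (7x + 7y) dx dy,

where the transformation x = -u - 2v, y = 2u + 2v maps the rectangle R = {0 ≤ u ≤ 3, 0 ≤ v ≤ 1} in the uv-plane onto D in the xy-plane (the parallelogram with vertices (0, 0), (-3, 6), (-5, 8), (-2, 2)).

Compute the Jacobian determinant of (x, y) with respect to (u, v):

    ∂(x,y)/∂(u,v) = | -1  -2 | = (-1)(2) - (-2)(2) = 2.
                   | 2  2 |

Its absolute value is |J| = 2 (the area scaling factor).

Substituting x = -u - 2v, y = 2u + 2v into the integrand,

    7x + 7y → 7u,

so the integral becomes

    ∬_R (7u) · |J| du dv = ∫_0^3 ∫_0^1 (14u) dv du.

Inner (v): 14u.
Outer (u): 63.

Therefore ∬_D (7x + 7y) dx dy = 63.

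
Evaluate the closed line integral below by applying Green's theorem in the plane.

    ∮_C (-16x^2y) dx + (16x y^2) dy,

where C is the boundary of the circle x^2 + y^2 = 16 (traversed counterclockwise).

Green's theorem converts the closed line integral into a double integral over the enclosed region D:

    ∮_C P dx + Q dy = ∬_D (∂Q/∂x - ∂P/∂y) dA.

Here P = -16x^2y, Q = 16x y^2, so

    ∂Q/∂x = 16y^2,    ∂P/∂y = -16x^2,
    ∂Q/∂x - ∂P/∂y = 16x^2 + 16y^2.

D is the region x^2 + y^2 ≤ 16. Evaluating the double integral:

In polar coordinates (x = r cos θ, y = r sin θ, dA = r dr dθ) the integrand becomes 16r^2, so

    ∬_D (16x^2 + 16y^2) dA = ∫_0^{2π} ∫_0^{4} (16r^2) · r dr dθ.

Inner (r from 0 to 4): 1024.
Outer (θ from 0 to 2π): 2048π.

Therefore ∮_C P dx + Q dy = 2048π.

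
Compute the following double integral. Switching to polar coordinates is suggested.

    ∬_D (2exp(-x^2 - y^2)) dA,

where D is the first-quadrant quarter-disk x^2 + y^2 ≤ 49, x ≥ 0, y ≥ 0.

The region D is 0 ≤ r ≤ 7, 0 ≤ θ ≤ π/2 in polar coordinates, where x = r cos(θ), y = r sin(θ), and dA = r dr dθ.

Under the substitution, the integrand becomes 2exp(-r^2), so

    ∬_D (2exp(-x^2 - y^2)) dA = ∫_{0}^{π/2} ∫_{0}^{7} (2exp(-r^2)) · r dr dθ.

Inner integral (in r): ∫_{0}^{7} (2exp(-r^2)) · r dr = 1 - exp(-49).

Outer integral (in θ): ∫_{0}^{π/2} (1 - exp(-49)) dθ = -π exp(-49)/2 + π/2.

Therefore ∬_D (2exp(-x^2 - y^2)) dA = -π exp(-49)/2 + π/2.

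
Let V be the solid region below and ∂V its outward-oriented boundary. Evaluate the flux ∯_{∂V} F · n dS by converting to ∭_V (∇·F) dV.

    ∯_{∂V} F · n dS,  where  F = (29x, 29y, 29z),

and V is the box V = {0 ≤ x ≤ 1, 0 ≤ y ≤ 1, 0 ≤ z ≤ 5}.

By the divergence theorem,

    ∯_{∂V} F · n dS = ∭_V (∇ · F) dV.

Compute the divergence:
    ∇ · F = ∂F_x/∂x + ∂F_y/∂y + ∂F_z/∂z = 29 + 29 + 29 = 87.

V is a rectangular box, so dV = dx dy dz with 0 ≤ x ≤ 1, 0 ≤ y ≤ 1, 0 ≤ z ≤ 5.

Integrate (87) over V as an iterated integral:

    ∭_V (∇·F) dV = ∫_0^{1} ∫_0^{1} ∫_0^{5} (87) dz dy dx.

Inner (z from 0 to 5): 435.
Middle (y from 0 to 1): 435.
Outer (x from 0 to 1): 435.

Therefore ∯_{∂V} F · n dS = 435.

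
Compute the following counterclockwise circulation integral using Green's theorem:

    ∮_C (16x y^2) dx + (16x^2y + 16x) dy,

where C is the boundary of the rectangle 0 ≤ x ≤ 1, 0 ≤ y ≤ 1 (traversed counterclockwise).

Green's theorem converts the closed line integral into a double integral over the enclosed region D:

    ∮_C P dx + Q dy = ∬_D (∂Q/∂x - ∂P/∂y) dA.

Here P = 16x y^2, Q = 16x^2y + 16x, so

    ∂Q/∂x = 32x y + 16,    ∂P/∂y = 32x y,
    ∂Q/∂x - ∂P/∂y = 16.

D is the region 0 ≤ x ≤ 1, 0 ≤ y ≤ 1. Evaluating the double integral:

    ∬_D (16) dA = ∫_0^{1} ∫_0^{1} (16) dy dx.

Inner (y from 0 to 1): 16.
Outer (x from 0 to 1): 16.

Therefore ∮_C P dx + Q dy = 16.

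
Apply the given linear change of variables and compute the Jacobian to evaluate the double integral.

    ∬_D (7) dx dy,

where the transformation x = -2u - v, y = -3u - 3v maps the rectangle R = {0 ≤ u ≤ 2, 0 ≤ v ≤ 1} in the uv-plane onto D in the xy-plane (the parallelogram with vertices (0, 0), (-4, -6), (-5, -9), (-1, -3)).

Compute the Jacobian determinant of (x, y) with respect to (u, v):

    ∂(x,y)/∂(u,v) = | -2  -1 | = (-2)(-3) - (-1)(-3) = 3.
                   | -3  -3 |

Its absolute value is |J| = 3 (the area scaling factor).

Substituting x = -2u - v, y = -3u - 3v into the integrand,

    7 → 7,

so the integral becomes

    ∬_R (7) · |J| du dv = ∫_0^2 ∫_0^1 (21) dv du.

Inner (v): 21.
Outer (u): 42.

Therefore ∬_D (7) dx dy = 42.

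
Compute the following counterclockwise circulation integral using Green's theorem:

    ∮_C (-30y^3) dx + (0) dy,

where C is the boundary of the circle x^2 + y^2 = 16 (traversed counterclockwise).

Green's theorem converts the closed line integral into a double integral over the enclosed region D:

    ∮_C P dx + Q dy = ∬_D (∂Q/∂x - ∂P/∂y) dA.

Here P = -30y^3, Q = 0, so

    ∂Q/∂x = 0,    ∂P/∂y = -90y^2,
    ∂Q/∂x - ∂P/∂y = 90y^2.

D is the region x^2 + y^2 ≤ 16. Evaluating the double integral:

In polar coordinates (x = r cos θ, y = r sin θ, dA = r dr dθ) the integrand becomes 90r^2sin(θ)^2, so

    ∬_D (90y^2) dA = ∫_0^{2π} ∫_0^{4} (90r^2sin(θ)^2) · r dr dθ.

Inner (r from 0 to 4): 5760sin(θ)^2.
Outer (θ from 0 to 2π): 5760π.

Therefore ∮_C P dx + Q dy = 5760π.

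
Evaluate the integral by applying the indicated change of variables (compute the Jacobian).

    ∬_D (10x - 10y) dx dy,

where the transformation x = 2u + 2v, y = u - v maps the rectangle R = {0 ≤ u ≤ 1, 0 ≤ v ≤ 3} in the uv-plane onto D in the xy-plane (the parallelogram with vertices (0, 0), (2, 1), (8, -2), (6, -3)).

Compute the Jacobian determinant of (x, y) with respect to (u, v):

    ∂(x,y)/∂(u,v) = | 2  2 | = (2)(-1) - (2)(1) = -4.
                   | 1  -1 |

Its absolute value is |J| = 4 (the area scaling factor).

Substituting x = 2u + 2v, y = u - v into the integrand,

    10x - 10y → 10u + 30v,

so the integral becomes

    ∬_R (10u + 30v) · |J| du dv = ∫_0^1 ∫_0^3 (40u + 120v) dv du.

Inner (v): 120u + 540.
Outer (u): 600.

Therefore ∬_D (10x - 10y) dx dy = 600.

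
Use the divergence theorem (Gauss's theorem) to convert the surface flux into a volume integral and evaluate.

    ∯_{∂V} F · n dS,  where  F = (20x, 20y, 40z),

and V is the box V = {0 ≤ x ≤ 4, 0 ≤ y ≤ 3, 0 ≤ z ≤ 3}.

By the divergence theorem,

    ∯_{∂V} F · n dS = ∭_V (∇ · F) dV.

Compute the divergence:
    ∇ · F = ∂F_x/∂x + ∂F_y/∂y + ∂F_z/∂z = 20 + 20 + 40 = 80.

V is a rectangular box, so dV = dx dy dz with 0 ≤ x ≤ 4, 0 ≤ y ≤ 3, 0 ≤ z ≤ 3.

Integrate (80) over V as an iterated integral:

    ∭_V (∇·F) dV = ∫_0^{4} ∫_0^{3} ∫_0^{3} (80) dz dy dx.

Inner (z from 0 to 3): 240.
Middle (y from 0 to 3): 720.
Outer (x from 0 to 4): 2880.

Therefore ∯_{∂V} F · n dS = 2880.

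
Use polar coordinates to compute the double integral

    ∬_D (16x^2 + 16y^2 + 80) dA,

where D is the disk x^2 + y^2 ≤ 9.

The region D is 0 ≤ r ≤ 3, 0 ≤ θ ≤ 2π in polar coordinates, where x = r cos(θ), y = r sin(θ), and dA = r dr dθ.

Under the substitution, the integrand becomes 16r^2 + 80, so

    ∬_D (16x^2 + 16y^2 + 80) dA = ∫_{0}^{2π} ∫_{0}^{3} (16r^2 + 80) · r dr dθ.

Inner integral (in r): ∫_{0}^{3} (16r^2 + 80) · r dr = 684.

Outer integral (in θ): ∫_{0}^{2π} (684) dθ = 1368π.

Therefore ∬_D (16x^2 + 16y^2 + 80) dA = 1368π.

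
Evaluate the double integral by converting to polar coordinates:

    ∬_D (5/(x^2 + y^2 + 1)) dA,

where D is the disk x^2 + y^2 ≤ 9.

The region D is 0 ≤ r ≤ 3, 0 ≤ θ ≤ 2π in polar coordinates, where x = r cos(θ), y = r sin(θ), and dA = r dr dθ.

Under the substitution, the integrand becomes 5/(r^2 + 1), so

    ∬_D (5/(x^2 + y^2 + 1)) dA = ∫_{0}^{2π} ∫_{0}^{3} (5/(r^2 + 1)) · r dr dθ.

Inner integral (in r): ∫_{0}^{3} (5/(r^2 + 1)) · r dr = 5log(10)/2.

Outer integral (in θ): ∫_{0}^{2π} (5log(10)/2) dθ = 5π log(10).

Therefore ∬_D (5/(x^2 + y^2 + 1)) dA = 5π log(10).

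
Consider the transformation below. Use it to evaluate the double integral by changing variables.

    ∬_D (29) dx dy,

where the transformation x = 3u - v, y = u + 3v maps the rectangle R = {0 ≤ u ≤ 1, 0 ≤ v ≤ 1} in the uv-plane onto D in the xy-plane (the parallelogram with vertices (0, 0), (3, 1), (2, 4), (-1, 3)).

Compute the Jacobian determinant of (x, y) with respect to (u, v):

    ∂(x,y)/∂(u,v) = | 3  -1 | = (3)(3) - (-1)(1) = 10.
                   | 1  3 |

Its absolute value is |J| = 10 (the area scaling factor).

Substituting x = 3u - v, y = u + 3v into the integrand,

    29 → 29,

so the integral becomes

    ∬_R (29) · |J| du dv = ∫_0^1 ∫_0^1 (290) dv du.

Inner (v): 290.
Outer (u): 290.

Therefore ∬_D (29) dx dy = 290.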